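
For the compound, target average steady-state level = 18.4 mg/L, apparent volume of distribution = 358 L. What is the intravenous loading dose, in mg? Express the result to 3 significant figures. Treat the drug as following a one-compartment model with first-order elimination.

6590 mg

LD = Css × Vd = 18.4 × 358 = 6587 mg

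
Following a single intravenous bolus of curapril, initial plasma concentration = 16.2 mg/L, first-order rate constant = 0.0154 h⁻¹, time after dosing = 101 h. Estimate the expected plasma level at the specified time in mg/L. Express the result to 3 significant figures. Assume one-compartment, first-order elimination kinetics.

C = C₀ · e^(−k·t) = 16.20 × e^(−0.01540 × 101)
  = 16.20 × 0.2111 = 3.420 mg/L

3.42 mg/L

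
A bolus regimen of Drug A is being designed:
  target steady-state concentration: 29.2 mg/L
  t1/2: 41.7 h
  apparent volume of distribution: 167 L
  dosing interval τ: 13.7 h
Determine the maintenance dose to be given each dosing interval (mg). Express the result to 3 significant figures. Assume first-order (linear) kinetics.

k = ln2 / t½ = 0.693147 / 41.7 = 0.01662 h⁻¹
CL = k × Vd = 0.01662 × 167 = 2.776 L/h
At steady state, Dose/τ = Css × CL.
Dose = Css × CL × τ = 29.2 × 2.776 × 13.7 = 1111 mg

1110 mg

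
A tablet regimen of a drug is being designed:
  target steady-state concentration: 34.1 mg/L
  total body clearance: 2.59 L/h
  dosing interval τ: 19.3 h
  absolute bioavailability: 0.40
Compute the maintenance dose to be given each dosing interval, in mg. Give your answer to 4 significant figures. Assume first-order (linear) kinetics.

At steady state, F × (Dose/τ) = Css × CL.
Dose = Css × CL × τ / F = 34.1 × 2.590 × 19.3 / 0.40 = 4261 mg

4261 mg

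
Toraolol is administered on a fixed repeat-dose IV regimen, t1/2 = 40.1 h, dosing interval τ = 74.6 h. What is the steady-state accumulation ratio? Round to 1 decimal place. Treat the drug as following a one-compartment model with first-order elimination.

k = ln2 / t½ = 0.693147 / 40.1 = 0.01729 h⁻¹
e^(−kτ) = e^(−0.01729 × 74.6) = 0.2753
Accumulation ratio R = 1 / (1 − e^(−kτ)) = 1 / (1 − 0.2753) = 1.380

1.4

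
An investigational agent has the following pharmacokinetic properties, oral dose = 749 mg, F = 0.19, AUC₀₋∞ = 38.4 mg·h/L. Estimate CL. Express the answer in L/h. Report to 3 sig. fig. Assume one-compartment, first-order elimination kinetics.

CL = F·Dose / AUC = 0.19 × 749 / 38.4 = 3.706 L/h

3.71 L/h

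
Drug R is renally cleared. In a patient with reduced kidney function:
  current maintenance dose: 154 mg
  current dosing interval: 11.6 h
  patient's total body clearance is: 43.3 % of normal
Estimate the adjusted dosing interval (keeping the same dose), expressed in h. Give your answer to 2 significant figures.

To keep the same average steady-state level, dosing rate must scale with clearance.
CL ratio = 43.3 / 100 = 0.4330
New interval (same dose) = 11.6 / 0.4330 = 26.79 h

27 h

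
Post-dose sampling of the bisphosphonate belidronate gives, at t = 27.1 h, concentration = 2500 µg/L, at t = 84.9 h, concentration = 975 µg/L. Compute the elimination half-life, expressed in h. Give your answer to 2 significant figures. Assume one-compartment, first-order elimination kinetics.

43 h

k = ln(C₁/C₂) / (t₂ − t₁) = ln(2500/975) / (84.9 − 27.1)
  = 0.9416 / 57.80 = 0.01629 h⁻¹
t½ = ln2 / k = 0.693147 / 0.01629 = 42.55 h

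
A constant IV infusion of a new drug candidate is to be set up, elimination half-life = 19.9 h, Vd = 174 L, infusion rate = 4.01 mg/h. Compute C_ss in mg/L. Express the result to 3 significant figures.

0.662 mg/L

k = ln2 / t½ = 0.693147 / 19.9 = 0.03483 h⁻¹
CL = k × Vd = 0.03483 × 174 = 6.060 L/h
At steady state Css = R₀ / CL = 4.01 / 6.060 = 0.6617 mg/L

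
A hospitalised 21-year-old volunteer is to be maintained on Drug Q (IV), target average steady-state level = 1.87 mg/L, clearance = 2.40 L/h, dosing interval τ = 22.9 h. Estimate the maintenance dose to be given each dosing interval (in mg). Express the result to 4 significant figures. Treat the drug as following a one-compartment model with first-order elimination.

At steady state, Dose/τ = Css × CL.
Dose = Css × CL × τ = 1.87 × 2.400 × 22.9 = 102.8 mg

102.8 mg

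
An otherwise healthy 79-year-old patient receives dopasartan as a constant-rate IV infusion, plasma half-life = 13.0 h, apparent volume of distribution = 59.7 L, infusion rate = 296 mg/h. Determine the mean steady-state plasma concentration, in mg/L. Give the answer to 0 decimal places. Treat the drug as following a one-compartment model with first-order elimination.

93 mg/L

k = ln2 / t½ = 0.693147 / 13.0 = 0.05332 h⁻¹
CL = k × Vd = 0.05332 × 59.7 = 3.183 L/h
At steady state Css = R₀ / CL = 296 / 3.183 = 92.99 mg/L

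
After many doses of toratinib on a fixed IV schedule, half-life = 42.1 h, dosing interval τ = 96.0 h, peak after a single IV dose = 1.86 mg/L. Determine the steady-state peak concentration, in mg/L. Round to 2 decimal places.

k = ln2 / t½ = 0.693147 / 42.1 = 0.01646 h⁻¹
e^(−kτ) = e^(−0.01646 × 96.0) = 0.2059
Accumulation ratio R = 1 / (1 − e^(−kτ)) = 1 / (1 − 0.2059) = 1.259
Steady-state peak = C₀ × R = 1.86 × 1.259 = 2.342 mg/L

2.34 mg/L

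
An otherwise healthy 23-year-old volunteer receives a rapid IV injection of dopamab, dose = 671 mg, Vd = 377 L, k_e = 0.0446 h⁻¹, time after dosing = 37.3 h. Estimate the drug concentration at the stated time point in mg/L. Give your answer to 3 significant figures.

C₀ = Dose / Vd = 671.0 / 377 = 1.780 mg/L
C = C₀ · e^(−k·t) = 1.780 × e^(−0.04460 × 37.3)
  = 1.780 × 0.1895 = 0.3373 mg/L

0.337 mg/L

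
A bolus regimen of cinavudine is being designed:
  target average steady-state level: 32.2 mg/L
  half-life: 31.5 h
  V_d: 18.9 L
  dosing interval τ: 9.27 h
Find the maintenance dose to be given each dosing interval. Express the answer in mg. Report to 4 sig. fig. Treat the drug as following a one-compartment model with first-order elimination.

124.1 mg

k = ln2 / t½ = 0.693147 / 31.5 = 0.02200 h⁻¹
CL = k × Vd = 0.02200 × 18.9 = 0.4158 L/h
At steady state, Dose/τ = Css × CL.
Dose = Css × CL × τ = 32.2 × 0.4158 × 9.27 = 124.1 mg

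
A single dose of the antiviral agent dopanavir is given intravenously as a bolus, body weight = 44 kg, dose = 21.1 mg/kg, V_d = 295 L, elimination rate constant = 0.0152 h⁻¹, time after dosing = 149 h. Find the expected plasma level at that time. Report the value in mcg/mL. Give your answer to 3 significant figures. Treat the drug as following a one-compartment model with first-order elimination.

0.327 mcg/mL

Total dose = 21.1 × 44 = 928.4 mg
C₀ = Dose / Vd = 928.4 / 295 = 3.147 mg/L
C = C₀ · e^(−k·t) = 3.147 × e^(−0.01520 × 149)
  = 3.147 × 0.1039 = 0.3270 mg/L
(0.3270 mg/L = 0.3270 mcg/mL)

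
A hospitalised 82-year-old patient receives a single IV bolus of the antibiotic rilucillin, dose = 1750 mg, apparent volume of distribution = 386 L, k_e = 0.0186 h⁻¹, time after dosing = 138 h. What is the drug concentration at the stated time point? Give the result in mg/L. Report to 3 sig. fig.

C₀ = Dose / Vd = 1750 / 386 = 4.534 mg/L
C = C₀ · e^(−k·t) = 4.534 × e^(−0.01860 × 138)
  = 4.534 × 0.07678 = 0.3481 mg/L

0.348 mg/L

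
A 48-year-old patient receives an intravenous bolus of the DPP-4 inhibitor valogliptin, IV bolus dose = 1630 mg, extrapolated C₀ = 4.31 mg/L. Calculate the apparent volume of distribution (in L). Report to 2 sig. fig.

380 L

Vd = Dose / C₀ = 1630 / 4.31 = 378.2 L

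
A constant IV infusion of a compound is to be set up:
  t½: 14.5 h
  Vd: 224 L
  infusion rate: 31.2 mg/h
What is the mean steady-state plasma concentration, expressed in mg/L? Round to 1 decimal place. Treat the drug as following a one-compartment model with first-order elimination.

2.9 mg/L

k = ln2 / t½ = 0.693147 / 14.5 = 0.04780 h⁻¹
CL = k × Vd = 0.04780 × 224 = 10.71 L/h
At steady state Css = R₀ / CL = 31.2 / 10.71 = 2.913 mg/L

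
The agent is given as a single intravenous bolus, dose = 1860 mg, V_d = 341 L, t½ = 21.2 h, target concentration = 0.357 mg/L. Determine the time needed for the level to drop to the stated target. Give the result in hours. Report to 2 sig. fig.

83 h

C₀ = Dose / Vd = 1860 / 341 = 5.455 mg/L
k = ln2 / t½ = 0.693147 / 21.2 = 0.03270 h⁻¹
t = ln(C₀ / C) / k = ln(5.455 / 0.357) / 0.03270
  = ln(15.28) / 0.03270 = 2.727 / 0.03270 = 83.39 h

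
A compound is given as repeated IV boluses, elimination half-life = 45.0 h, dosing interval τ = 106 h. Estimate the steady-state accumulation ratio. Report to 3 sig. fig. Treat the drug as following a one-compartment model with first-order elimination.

1.24

k = ln2 / t½ = 0.693147 / 45.0 = 0.01540 h⁻¹
e^(−kτ) = e^(−0.01540 × 106) = 0.1955
Accumulation ratio R = 1 / (1 − e^(−kτ)) = 1 / (1 − 0.1955) = 1.243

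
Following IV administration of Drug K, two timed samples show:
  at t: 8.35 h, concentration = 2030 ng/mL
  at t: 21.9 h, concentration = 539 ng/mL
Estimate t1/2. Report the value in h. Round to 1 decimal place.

k = ln(C₁/C₂) / (t₂ − t₁) = ln(2030/539) / (21.9 − 8.35)
  = 1.326 / 13.55 = 0.09786 h⁻¹
t½ = ln2 / k = 0.693147 / 0.09786 = 7.083 h

7.1 h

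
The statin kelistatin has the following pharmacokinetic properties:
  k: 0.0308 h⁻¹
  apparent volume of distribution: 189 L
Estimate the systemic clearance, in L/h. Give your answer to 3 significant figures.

5.82 L/h

CL = k × Vd = 0.0308 × 189 = 5.821 L/h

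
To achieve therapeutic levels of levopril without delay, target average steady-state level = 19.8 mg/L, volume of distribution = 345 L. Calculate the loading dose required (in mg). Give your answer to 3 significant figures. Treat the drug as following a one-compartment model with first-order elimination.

6830 mg

LD = Css × Vd = 19.8 × 345 = 6831 mg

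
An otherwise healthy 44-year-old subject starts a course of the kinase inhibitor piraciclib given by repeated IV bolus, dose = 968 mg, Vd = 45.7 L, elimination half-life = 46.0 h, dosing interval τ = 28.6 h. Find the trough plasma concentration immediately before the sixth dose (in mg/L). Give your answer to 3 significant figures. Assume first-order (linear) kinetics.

34.8 mg/L

C₀ per dose = Dose / Vd = 968 / 45.7 = 21.18 mg/L
k = ln2 / t½ = 0.693147 / 46.0 = 0.01507 h⁻¹
Fraction remaining after one interval: r = e^(−kτ) = e^(−0.01507 × 28.6) = 0.6499
Before dose 6, 5 doses have been given (aged 1τ, 2τ, 3τ, 4τ, 5τ).
C_trough = C₀ × (r + r² + … + r^5) = C₀ × r(1−r^5)/(1−r)
        = 21.18 × 0.6499 × (1 − 0.1159) / (1 − 0.6499) = 34.76 mg/L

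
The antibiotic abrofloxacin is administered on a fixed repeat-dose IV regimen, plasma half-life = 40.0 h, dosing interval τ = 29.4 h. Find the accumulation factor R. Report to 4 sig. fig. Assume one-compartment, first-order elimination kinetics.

2.505

k = ln2 / t½ = 0.693147 / 40.0 = 0.01733 h⁻¹
e^(−kτ) = e^(−0.01733 × 29.4) = 0.6008
Accumulation ratio R = 1 / (1 − e^(−kτ)) = 1 / (1 − 0.6008) = 2.505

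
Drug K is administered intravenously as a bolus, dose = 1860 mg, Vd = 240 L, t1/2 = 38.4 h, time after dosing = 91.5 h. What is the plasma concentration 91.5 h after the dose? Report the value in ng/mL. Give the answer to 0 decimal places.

1486 ng/mL

C₀ = Dose / Vd = 1860 / 240 = 7.750 mg/L
k = ln2 / t½ = 0.693147 / 38.4 = 0.01805 h⁻¹
C = C₀ · e^(−k·t) = 7.750 × e^(−0.01805 × 91.5)
  = 7.750 × 0.1917 = 1.486 mg/L
Convert: 1.486 mg/L × 1000 = 1486 ng/mL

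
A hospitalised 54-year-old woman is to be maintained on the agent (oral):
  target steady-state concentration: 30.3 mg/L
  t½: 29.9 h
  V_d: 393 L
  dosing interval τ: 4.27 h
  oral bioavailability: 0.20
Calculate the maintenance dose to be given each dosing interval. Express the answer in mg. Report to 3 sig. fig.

5890 mg

k = ln2 / t½ = 0.693147 / 29.9 = 0.02318 h⁻¹
CL = k × Vd = 0.02318 × 393 = 9.110 L/h
At steady state, F × (Dose/τ) = Css × CL.
Dose = Css × CL × τ / F = 30.3 × 9.110 × 4.27 / 0.20 = 5893 mg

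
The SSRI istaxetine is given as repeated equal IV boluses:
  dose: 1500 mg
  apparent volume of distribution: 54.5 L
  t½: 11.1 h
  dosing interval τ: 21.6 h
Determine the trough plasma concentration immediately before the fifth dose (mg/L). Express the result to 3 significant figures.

9.60 mg/L

C₀ per dose = Dose / Vd = 1500 / 54.5 = 27.52 mg/L
k = ln2 / t½ = 0.693147 / 11.1 = 0.06245 h⁻¹
Fraction remaining after one interval: r = e^(−kτ) = e^(−0.06245 × 21.6) = 0.2595
Before dose 5, 4 doses have been given (aged 1τ, 2τ, 3τ, 4τ).
C_trough = C₀ × (r + r² + … + r^4) = C₀ × r(1−r^4)/(1−r)
        = 27.52 × 0.2595 × (1 − 0.004535) / (1 − 0.2595) = 9.600 mg/L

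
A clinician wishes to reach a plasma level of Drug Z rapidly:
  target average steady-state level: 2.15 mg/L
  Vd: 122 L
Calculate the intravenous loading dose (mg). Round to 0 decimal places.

LD = Css × Vd = 2.15 × 122 = 262.3 mg

262 mg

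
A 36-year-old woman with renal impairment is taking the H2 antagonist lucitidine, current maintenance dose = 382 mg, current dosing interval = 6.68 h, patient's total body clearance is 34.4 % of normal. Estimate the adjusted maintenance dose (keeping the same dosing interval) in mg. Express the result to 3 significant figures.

131 mg

To keep the same average steady-state level, dosing rate must scale with clearance.
CL ratio = 34.4 / 100 = 0.3440
New dose (same interval) = 382 × 0.3440 = 131.4 mg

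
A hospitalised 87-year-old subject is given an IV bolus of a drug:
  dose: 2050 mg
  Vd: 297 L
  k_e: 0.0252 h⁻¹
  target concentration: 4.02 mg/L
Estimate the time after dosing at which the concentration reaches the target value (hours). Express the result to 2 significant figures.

C₀ = Dose / Vd = 2050 / 297 = 6.902 mg/L
t = ln(C₀ / C) / k = ln(6.902 / 4.02) / 0.02520
  = ln(1.717) / 0.02520 = 0.5406 / 0.02520 = 21.45 h

21 h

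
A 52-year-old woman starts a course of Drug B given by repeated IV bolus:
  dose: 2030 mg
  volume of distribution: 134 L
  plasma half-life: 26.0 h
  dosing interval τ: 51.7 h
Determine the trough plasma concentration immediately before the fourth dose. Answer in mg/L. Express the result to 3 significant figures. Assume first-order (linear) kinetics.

5.02 mg/L

C₀ per dose = Dose / Vd = 2030 / 134 = 15.15 mg/L
k = ln2 / t½ = 0.693147 / 26.0 = 0.02666 h⁻¹
Fraction remaining after one interval: r = e^(−kτ) = e^(−0.02666 × 51.7) = 0.2520
Before dose 4, 3 doses have been given (aged 1τ, 2τ, 3τ).
C_trough = C₀ × (r + r² + … + r^3) = C₀ × r(1−r^3)/(1−r)
        = 15.15 × 0.2520 × (1 − 0.01600) / (1 − 0.2520) = 5.022 mg/L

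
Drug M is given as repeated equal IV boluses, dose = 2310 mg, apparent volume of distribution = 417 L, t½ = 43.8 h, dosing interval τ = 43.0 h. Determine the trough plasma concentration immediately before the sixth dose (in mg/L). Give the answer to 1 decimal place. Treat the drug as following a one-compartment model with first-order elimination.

5.5 mg/L

C₀ per dose = Dose / Vd = 2310 / 417 = 5.540 mg/L
k = ln2 / t½ = 0.693147 / 43.8 = 0.01583 h⁻¹
Fraction remaining after one interval: r = e^(−kτ) = e^(−0.01583 × 43.0) = 0.5063
Before dose 6, 5 doses have been given (aged 1τ, 2τ, 3τ, 4τ, 5τ).
C_trough = C₀ × (r + r² + … + r^5) = C₀ × r(1−r^5)/(1−r)
        = 5.540 × 0.5063 × (1 − 0.03327) / (1 − 0.5063) = 5.492 mg/L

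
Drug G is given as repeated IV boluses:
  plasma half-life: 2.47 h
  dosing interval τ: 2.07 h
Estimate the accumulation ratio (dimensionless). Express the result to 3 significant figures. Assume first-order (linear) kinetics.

2.27

k = ln2 / t½ = 0.693147 / 2.47 = 0.2806 h⁻¹
e^(−kτ) = e^(−0.2806 × 2.07) = 0.5594
Accumulation ratio R = 1 / (1 − e^(−kτ)) = 1 / (1 − 0.5594) = 2.270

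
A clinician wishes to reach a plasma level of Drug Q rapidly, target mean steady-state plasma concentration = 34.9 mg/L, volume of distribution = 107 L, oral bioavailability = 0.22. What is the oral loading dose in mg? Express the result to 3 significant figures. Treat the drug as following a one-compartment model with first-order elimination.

LD = Css × Vd / F = 34.9 × 107 / 0.22 = 16970 mg

17000 mg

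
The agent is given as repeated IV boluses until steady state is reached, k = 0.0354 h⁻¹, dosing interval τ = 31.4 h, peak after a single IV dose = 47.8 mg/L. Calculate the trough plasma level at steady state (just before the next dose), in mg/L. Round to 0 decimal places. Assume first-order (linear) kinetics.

23 mg/L

e^(−kτ) = e^(−0.03540 × 31.4) = 0.3290
Accumulation ratio R = 1 / (1 − e^(−kτ)) = 1 / (1 − 0.3290) = 1.490
Steady-state trough = C₀ × R × e^(−kτ) = 47.8 × 1.490 × 0.3290 = 23.43 mg/L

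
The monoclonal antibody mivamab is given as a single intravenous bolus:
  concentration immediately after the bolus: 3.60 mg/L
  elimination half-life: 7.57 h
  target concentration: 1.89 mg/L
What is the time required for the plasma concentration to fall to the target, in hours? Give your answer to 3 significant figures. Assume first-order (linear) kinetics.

k = ln2 / t½ = 0.693147 / 7.57 = 0.09156 h⁻¹
t = ln(C₀ / C) / k = ln(3.600 / 1.89) / 0.09156
  = ln(1.905) / 0.09156 = 0.6445 / 0.09156 = 7.039 h

7.04 h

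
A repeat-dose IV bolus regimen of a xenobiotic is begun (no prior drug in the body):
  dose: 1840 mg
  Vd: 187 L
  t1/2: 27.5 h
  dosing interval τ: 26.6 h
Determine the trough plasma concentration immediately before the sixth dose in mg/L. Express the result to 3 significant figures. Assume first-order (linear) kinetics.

9.94 mg/L

C₀ per dose = Dose / Vd = 1840 / 187 = 9.840 mg/L
k = ln2 / t½ = 0.693147 / 27.5 = 0.02521 h⁻¹
Fraction remaining after one interval: r = e^(−kτ) = e^(−0.02521 × 26.6) = 0.5114
Before dose 6, 5 doses have been given (aged 1τ, 2τ, 3τ, 4τ, 5τ).
C_trough = C₀ × (r + r² + … + r^5) = C₀ × r(1−r^5)/(1−r)
        = 9.840 × 0.5114 × (1 − 0.03498) / (1 − 0.5114) = 9.939 mg/L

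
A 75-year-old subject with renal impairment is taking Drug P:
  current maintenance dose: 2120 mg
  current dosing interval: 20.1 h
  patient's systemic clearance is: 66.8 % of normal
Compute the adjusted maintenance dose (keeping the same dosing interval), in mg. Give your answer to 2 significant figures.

1400 mg

To keep the same average steady-state level, dosing rate must scale with clearance.
CL ratio = 66.8 / 100 = 0.6680
New dose (same interval) = 2120 × 0.6680 = 1416 mg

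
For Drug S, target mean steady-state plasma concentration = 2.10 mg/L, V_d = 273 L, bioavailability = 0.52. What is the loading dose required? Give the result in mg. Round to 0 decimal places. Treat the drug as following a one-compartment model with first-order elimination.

1103 mg

LD = Css × Vd / F = 2.10 × 273 / 0.52 = 1103 mg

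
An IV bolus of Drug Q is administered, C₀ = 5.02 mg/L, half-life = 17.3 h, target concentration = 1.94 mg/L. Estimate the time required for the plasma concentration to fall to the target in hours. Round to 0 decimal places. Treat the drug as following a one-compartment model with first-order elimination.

k = ln2 / t½ = 0.693147 / 17.3 = 0.04007 h⁻¹
t = ln(C₀ / C) / k = ln(5.020 / 1.94) / 0.04007
  = ln(2.588) / 0.04007 = 0.9509 / 0.04007 = 23.73 h

24 h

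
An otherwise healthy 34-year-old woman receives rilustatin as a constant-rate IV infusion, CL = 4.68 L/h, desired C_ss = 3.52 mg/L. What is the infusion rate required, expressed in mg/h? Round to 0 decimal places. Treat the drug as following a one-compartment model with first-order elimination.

At steady state, infusion rate R₀ = Css × CL = 3.52 × 4.680 = 16.47 mg/h

16 mg/h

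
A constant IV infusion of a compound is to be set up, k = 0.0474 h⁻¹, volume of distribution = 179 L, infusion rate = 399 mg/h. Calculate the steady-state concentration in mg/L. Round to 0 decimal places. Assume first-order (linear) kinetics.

CL = k × Vd = 0.04740 × 179 = 8.485 L/h
At steady state Css = R₀ / CL = 399 / 8.485 = 47.02 mg/L

47 mg/L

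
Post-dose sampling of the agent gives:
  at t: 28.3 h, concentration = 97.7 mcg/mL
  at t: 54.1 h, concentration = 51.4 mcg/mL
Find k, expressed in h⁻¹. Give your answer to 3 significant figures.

0.0249 h⁻¹

k = ln(C₁/C₂) / (t₂ − t₁) = ln(97.7/51.4) / (54.1 − 28.3)
  = 0.6423 / 25.80 = 0.02490 h⁻¹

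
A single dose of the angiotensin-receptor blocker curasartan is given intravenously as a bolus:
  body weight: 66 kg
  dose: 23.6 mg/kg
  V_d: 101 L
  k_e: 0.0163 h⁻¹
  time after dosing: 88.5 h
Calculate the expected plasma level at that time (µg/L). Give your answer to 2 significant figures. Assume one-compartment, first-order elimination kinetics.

Total dose = 23.6 × 66 = 1558 mg
C₀ = Dose / Vd = 1558 / 101 = 15.43 mg/L
C = C₀ · e^(−k·t) = 15.43 × e^(−0.01630 × 88.5)
  = 15.43 × 0.2363 = 3.646 mg/L
Convert: 3.646 mg/L × 1000 = 3646 µg/L

3600 µg/L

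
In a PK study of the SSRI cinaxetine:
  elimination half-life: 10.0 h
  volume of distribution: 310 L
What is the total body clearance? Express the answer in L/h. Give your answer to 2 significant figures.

21 L/h

k = ln2 / t½ = 0.693147 / 10.0 = 0.06931 h⁻¹
CL = k × Vd = 0.06931 × 310 = 21.49 L/h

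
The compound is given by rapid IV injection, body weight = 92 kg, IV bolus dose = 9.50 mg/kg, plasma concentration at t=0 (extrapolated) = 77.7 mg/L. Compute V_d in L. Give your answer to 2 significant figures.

Dose = 9.50 × 92 = 874.0 mg
Vd = Dose / C₀ = 874.0 / 77.7 = 11.25 L

11 L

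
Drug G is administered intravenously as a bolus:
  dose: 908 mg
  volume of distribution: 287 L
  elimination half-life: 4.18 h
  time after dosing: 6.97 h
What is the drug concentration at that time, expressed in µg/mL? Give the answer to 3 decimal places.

0.996 µg/mL

C₀ = Dose / Vd = 908.0 / 287 = 3.164 mg/L
k = ln2 / t½ = 0.693147 / 4.18 = 0.1658 h⁻¹
C = C₀ · e^(−k·t) = 3.164 × e^(−0.1658 × 6.97)
  = 3.164 × 0.3149 = 0.9963 mg/L
(0.9963 mg/L = 0.9963 µg/mL)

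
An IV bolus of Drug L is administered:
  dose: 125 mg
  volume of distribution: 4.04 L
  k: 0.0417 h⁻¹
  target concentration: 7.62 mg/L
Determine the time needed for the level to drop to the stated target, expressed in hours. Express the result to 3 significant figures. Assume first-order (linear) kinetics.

C₀ = Dose / Vd = 125.0 / 4.04 = 30.94 mg/L
t = ln(C₀ / C) / k = ln(30.94 / 7.62) / 0.04170
  = ln(4.060) / 0.04170 = 1.401 / 0.04170 = 33.60 h

33.6 h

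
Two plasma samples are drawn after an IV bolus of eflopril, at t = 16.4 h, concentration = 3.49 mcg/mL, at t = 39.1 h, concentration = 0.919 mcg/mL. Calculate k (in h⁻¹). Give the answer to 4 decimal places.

0.0588 h⁻¹

k = ln(C₁/C₂) / (t₂ − t₁) = ln(3.49/0.919) / (39.1 − 16.4)
  = 1.334 / 22.70 = 0.05877 h⁻¹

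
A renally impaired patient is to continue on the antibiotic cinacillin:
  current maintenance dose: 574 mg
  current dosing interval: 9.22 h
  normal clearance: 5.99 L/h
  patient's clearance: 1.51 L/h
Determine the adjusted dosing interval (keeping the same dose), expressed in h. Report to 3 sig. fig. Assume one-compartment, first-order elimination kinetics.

To keep the same average steady-state level, dosing rate must scale with clearance.
CL ratio = 1.51 / 5.99 = 0.2521
New interval (same dose) = 9.22 / 0.2521 = 36.57 h

36.6 h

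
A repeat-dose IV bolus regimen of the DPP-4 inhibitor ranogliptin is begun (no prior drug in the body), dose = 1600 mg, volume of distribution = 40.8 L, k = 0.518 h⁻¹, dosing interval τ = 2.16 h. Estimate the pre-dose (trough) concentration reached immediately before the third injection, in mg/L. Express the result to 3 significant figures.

C₀ per dose = Dose / Vd = 1600 / 40.8 = 39.22 mg/L
Fraction remaining after one interval: r = e^(−kτ) = e^(−0.5180 × 2.16) = 0.3266
Before dose 3, 2 doses have been given (aged 1τ, 2τ).
C_trough = C₀ × (r + r²) = 39.22 × (0.3266 + 0.1067) = 16.99 mg/L

17.0 mg/L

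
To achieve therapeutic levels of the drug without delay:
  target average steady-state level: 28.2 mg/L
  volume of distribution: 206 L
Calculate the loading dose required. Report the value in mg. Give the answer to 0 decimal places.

LD = Css × Vd = 28.2 × 206 = 5809 mg

5809 mg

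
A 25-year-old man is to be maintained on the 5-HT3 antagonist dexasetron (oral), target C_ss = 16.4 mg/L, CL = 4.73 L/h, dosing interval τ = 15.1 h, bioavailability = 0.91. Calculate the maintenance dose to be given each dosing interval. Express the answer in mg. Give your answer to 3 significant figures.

At steady state, F × (Dose/τ) = Css × CL.
Dose = Css × CL × τ / F = 16.4 × 4.730 × 15.1 / 0.91 = 1287 mg

1290 mg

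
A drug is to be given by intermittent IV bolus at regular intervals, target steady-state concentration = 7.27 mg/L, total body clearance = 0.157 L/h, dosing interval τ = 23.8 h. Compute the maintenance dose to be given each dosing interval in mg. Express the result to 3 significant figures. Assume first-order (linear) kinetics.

At steady state, Dose/τ = Css × CL.
Dose = Css × CL × τ = 7.27 × 0.1570 × 23.8 = 27.17 mg

27.2 mg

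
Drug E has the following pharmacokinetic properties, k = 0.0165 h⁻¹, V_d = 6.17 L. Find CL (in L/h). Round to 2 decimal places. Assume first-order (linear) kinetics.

0.10 L/h

CL = k × Vd = 0.0165 × 6.17 = 0.1018 L/h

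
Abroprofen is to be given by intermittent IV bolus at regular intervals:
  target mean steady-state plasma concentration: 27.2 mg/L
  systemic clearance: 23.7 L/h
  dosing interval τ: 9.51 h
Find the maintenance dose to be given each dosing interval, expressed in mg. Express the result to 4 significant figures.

At steady state, Dose/τ = Css × CL.
Dose = Css × CL × τ = 27.2 × 23.70 × 9.51 = 6131 mg

6131 mg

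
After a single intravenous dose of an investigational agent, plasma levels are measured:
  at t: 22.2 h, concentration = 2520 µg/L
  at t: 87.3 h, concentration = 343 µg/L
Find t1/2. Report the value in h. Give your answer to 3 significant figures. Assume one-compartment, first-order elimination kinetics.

22.6 h

k = ln(C₁/C₂) / (t₂ − t₁) = ln(2520/343) / (87.3 − 22.2)
  = 1.994 / 65.10 = 0.03063 h⁻¹
t½ = ln2 / k = 0.693147 / 0.03063 = 22.63 h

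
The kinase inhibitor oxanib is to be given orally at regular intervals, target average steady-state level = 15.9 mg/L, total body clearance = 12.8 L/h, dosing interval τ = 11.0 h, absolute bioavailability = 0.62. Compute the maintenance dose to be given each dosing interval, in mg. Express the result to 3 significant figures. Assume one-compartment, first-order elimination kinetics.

3610 mg

At steady state, F × (Dose/τ) = Css × CL.
Dose = Css × CL × τ / F = 15.9 × 12.80 × 11.0 / 0.62 = 3611 mg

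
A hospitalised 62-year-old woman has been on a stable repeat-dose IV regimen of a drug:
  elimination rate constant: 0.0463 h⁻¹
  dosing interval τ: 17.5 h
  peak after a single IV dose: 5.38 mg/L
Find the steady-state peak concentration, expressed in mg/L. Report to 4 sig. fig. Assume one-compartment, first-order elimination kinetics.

e^(−kτ) = e^(−0.04630 × 17.5) = 0.4447
Accumulation ratio R = 1 / (1 − e^(−kτ)) = 1 / (1 − 0.4447) = 1.801
Steady-state peak = C₀ × R = 5.38 × 1.801 = 9.689 mg/L

9.689 mg/L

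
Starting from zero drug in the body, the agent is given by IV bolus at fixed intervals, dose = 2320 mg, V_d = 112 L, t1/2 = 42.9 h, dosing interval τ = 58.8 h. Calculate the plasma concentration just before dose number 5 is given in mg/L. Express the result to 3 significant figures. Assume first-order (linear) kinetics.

12.8 mg/L

C₀ per dose = Dose / Vd = 2320 / 112 = 20.71 mg/L
k = ln2 / t½ = 0.693147 / 42.9 = 0.01616 h⁻¹
Fraction remaining after one interval: r = e^(−kτ) = e^(−0.01616 × 58.8) = 0.3867
Before dose 5, 4 doses have been given (aged 1τ, 2τ, 3τ, 4τ).
C_trough = C₀ × (r + r² + … + r^4) = C₀ × r(1−r^4)/(1−r)
        = 20.71 × 0.3867 × (1 − 0.02236) / (1 − 0.3867) = 12.77 mg/L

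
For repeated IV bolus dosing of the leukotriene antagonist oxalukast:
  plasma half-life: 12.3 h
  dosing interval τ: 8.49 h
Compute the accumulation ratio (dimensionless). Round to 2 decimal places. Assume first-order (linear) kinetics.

2.63

k = ln2 / t½ = 0.693147 / 12.3 = 0.05635 h⁻¹
e^(−kτ) = e^(−0.05635 × 8.49) = 0.6198
Accumulation ratio R = 1 / (1 − e^(−kτ)) = 1 / (1 − 0.6198) = 2.630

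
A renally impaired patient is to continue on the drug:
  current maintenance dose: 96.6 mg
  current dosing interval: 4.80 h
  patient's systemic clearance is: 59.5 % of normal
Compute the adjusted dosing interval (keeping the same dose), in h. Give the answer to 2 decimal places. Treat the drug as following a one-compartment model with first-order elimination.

8.07 h

To keep the same average steady-state level, dosing rate must scale with clearance.
CL ratio = 59.5 / 100 = 0.5950
New interval (same dose) = 4.80 / 0.5950 = 8.067 h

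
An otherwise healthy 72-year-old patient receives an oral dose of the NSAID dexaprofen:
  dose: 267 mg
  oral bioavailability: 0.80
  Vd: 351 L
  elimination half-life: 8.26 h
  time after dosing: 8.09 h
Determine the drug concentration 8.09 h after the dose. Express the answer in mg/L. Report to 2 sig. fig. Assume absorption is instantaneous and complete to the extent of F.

Amount reaching circulation = F × Dose = 0.80 × 267.0 = 213.6 mg
C₀ = F·Dose / Vd = 213.6 / 351 = 0.6085 mg/L
k = ln2 / t½ = 0.693147 / 8.26 = 0.08392 h⁻¹
C = C₀ · e^(−k·t) = 0.6085 × e^(−0.08392 × 8.09)
  = 0.6085 × 0.5072 = 0.3086 mg/L

0.31 mg/L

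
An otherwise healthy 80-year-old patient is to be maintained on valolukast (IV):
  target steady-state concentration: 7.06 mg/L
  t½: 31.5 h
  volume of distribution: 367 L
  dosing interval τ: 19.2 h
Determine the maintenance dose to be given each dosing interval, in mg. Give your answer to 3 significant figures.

1090 mg

k = ln2 / t½ = 0.693147 / 31.5 = 0.02200 h⁻¹
CL = k × Vd = 0.02200 × 367 = 8.074 L/h
At steady state, Dose/τ = Css × CL.
Dose = Css × CL × τ = 7.06 × 8.074 × 19.2 = 1094 mg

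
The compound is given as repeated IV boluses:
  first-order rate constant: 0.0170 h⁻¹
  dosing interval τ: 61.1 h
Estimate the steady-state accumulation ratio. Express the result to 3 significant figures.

e^(−kτ) = e^(−0.01700 × 61.1) = 0.3539
Accumulation ratio R = 1 / (1 − e^(−kτ)) = 1 / (1 − 0.3539) = 1.548

1.55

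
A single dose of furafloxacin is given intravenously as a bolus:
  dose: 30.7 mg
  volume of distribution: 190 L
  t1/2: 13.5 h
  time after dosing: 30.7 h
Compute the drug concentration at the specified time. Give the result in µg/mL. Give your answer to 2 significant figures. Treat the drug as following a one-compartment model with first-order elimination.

0.033 µg/mL

C₀ = Dose / Vd = 30.70 / 190 = 0.1616 mg/L
k = ln2 / t½ = 0.693147 / 13.5 = 0.05134 h⁻¹
C = C₀ · e^(−k·t) = 0.1616 × e^(−0.05134 × 30.7)
  = 0.1616 × 0.2068 = 0.03342 mg/L
(0.03342 mg/L = 0.03342 µg/mL)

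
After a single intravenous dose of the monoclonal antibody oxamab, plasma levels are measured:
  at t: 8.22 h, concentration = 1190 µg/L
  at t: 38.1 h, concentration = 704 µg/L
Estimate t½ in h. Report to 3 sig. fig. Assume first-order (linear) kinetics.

k = ln(C₁/C₂) / (t₂ − t₁) = ln(1190/704) / (38.1 − 8.22)
  = 0.5249 / 29.88 = 0.01757 h⁻¹
t½ = ln2 / k = 0.693147 / 0.01757 = 39.45 h

39.5 h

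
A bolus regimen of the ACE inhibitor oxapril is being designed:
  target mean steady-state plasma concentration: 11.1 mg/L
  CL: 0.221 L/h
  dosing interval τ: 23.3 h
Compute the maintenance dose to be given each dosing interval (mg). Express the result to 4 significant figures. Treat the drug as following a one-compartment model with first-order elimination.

57.16 mg

At steady state, Dose/τ = Css × CL.
Dose = Css × CL × τ = 11.1 × 0.2210 × 23.3 = 57.16 mg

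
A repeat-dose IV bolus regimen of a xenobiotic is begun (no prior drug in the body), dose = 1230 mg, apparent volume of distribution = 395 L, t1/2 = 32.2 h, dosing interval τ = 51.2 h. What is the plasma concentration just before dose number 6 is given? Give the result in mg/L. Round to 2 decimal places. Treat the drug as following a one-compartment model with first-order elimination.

1.54 mg/L

C₀ per dose = Dose / Vd = 1230 / 395 = 3.114 mg/L
k = ln2 / t½ = 0.693147 / 32.2 = 0.02153 h⁻¹
Fraction remaining after one interval: r = e^(−kτ) = e^(−0.02153 × 51.2) = 0.3321
Before dose 6, 5 doses have been given (aged 1τ, 2τ, 3τ, 4τ, 5τ).
C_trough = C₀ × (r + r² + … + r^5) = C₀ × r(1−r^5)/(1−r)
        = 3.114 × 0.3321 × (1 − 0.004040) / (1 − 0.3321) = 1.542 mg/L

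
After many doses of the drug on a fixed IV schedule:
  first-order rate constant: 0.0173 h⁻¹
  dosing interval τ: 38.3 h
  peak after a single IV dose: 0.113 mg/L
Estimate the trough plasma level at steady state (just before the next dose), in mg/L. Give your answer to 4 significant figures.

e^(−kτ) = e^(−0.01730 × 38.3) = 0.5155
Accumulation ratio R = 1 / (1 − e^(−kτ)) = 1 / (1 − 0.5155) = 2.064
Steady-state trough = C₀ × R × e^(−kτ) = 0.113 × 2.064 × 0.5155 = 0.1202 mg/L

0.1202 mg/L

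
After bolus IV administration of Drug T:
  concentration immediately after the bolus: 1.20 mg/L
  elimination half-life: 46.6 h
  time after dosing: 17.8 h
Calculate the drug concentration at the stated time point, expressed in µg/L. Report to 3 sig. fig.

k = ln2 / t½ = 0.693147 / 46.6 = 0.01487 h⁻¹
C = C₀ · e^(−k·t) = 1.200 × e^(−0.01487 × 17.8)
  = 1.200 × 0.7674 = 0.9209 mg/L
Convert: 0.9209 mg/L × 1000 = 920.9 µg/L

921 µg/L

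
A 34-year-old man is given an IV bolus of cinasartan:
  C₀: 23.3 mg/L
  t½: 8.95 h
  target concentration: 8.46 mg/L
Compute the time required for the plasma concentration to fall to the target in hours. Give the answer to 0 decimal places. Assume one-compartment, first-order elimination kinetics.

13 h

k = ln2 / t½ = 0.693147 / 8.95 = 0.07745 h⁻¹
t = ln(C₀ / C) / k = ln(23.30 / 8.46) / 0.07745
  = ln(2.754) / 0.07745 = 1.013 / 0.07745 = 13.08 h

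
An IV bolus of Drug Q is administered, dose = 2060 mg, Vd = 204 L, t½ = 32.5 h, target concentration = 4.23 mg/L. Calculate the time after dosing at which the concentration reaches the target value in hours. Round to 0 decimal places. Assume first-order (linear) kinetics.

C₀ = Dose / Vd = 2060 / 204 = 10.10 mg/L
k = ln2 / t½ = 0.693147 / 32.5 = 0.02133 h⁻¹
t = ln(C₀ / C) / k = ln(10.10 / 4.23) / 0.02133
  = ln(2.388) / 0.02133 = 0.8705 / 0.02133 = 40.81 h

41 h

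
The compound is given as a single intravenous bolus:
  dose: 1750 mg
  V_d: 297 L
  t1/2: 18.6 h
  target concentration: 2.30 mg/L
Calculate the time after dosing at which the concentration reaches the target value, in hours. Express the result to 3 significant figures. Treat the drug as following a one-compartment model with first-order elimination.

25.2 h

C₀ = Dose / Vd = 1750 / 297 = 5.892 mg/L
k = ln2 / t½ = 0.693147 / 18.6 = 0.03727 h⁻¹
t = ln(C₀ / C) / k = ln(5.892 / 2.30) / 0.03727
  = ln(2.562) / 0.03727 = 0.9408 / 0.03727 = 25.24 h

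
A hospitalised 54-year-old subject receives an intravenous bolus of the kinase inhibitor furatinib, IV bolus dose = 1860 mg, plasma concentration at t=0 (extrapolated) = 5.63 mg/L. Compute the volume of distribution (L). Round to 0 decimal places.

Vd = Dose / C₀ = 1860 / 5.63 = 330.4 L

330 L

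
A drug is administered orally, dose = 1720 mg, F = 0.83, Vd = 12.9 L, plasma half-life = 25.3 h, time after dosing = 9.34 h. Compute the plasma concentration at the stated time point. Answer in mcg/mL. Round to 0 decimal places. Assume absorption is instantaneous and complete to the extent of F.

86 mcg/mL

Amount reaching circulation = F × Dose = 0.83 × 1720 = 1428 mg
C₀ = F·Dose / Vd = 1428 / 12.9 = 110.7 mg/L
k = ln2 / t½ = 0.693147 / 25.3 = 0.02740 h⁻¹
C = C₀ · e^(−k·t) = 110.7 × e^(−0.02740 × 9.34)
  = 110.7 × 0.7742 = 85.70 mg/L
(85.70 mg/L = 85.70 mcg/mL)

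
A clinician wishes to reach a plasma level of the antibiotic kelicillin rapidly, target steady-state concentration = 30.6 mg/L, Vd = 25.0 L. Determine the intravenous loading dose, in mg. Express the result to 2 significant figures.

770 mg

LD = Css × Vd = 30.6 × 25.0 = 765.0 mg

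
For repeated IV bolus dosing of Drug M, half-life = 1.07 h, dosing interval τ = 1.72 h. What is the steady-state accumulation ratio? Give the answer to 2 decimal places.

k = ln2 / t½ = 0.693147 / 1.07 = 0.6478 h⁻¹
e^(−kτ) = e^(−0.6478 × 1.72) = 0.3282
Accumulation ratio R = 1 / (1 − e^(−kτ)) = 1 / (1 − 0.3282) = 1.489

1.49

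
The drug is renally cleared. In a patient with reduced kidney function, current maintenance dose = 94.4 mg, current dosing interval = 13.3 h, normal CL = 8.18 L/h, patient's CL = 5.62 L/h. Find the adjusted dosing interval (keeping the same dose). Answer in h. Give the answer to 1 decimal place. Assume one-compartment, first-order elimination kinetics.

19.4 h

To keep the same average steady-state level, dosing rate must scale with clearance.
CL ratio = 5.62 / 8.18 = 0.6870
New interval (same dose) = 13.3 / 0.6870 = 19.36 h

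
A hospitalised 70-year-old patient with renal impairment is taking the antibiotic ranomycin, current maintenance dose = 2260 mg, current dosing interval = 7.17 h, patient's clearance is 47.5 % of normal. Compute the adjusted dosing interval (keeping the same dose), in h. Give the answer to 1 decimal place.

15.1 h

To keep the same average steady-state level, dosing rate must scale with clearance.
CL ratio = 47.5 / 100 = 0.4750
New interval (same dose) = 7.17 / 0.4750 = 15.09 h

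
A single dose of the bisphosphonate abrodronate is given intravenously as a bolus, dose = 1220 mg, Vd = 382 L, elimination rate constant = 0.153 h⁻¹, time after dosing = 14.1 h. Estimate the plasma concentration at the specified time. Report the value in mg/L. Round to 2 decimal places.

C₀ = Dose / Vd = 1220 / 382 = 3.194 mg/L
C = C₀ · e^(−k·t) = 3.194 × e^(−0.1530 × 14.1)
  = 3.194 × 0.1156 = 0.3692 mg/L

0.37 mg/L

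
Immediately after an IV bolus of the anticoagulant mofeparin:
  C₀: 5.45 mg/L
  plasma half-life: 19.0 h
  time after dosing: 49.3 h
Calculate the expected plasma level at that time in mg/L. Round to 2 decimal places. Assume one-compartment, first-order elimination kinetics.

0.90 mg/L

k = ln2 / t½ = 0.693147 / 19.0 = 0.03648 h⁻¹
C = C₀ · e^(−k·t) = 5.450 × e^(−0.03648 × 49.3)
  = 5.450 × 0.1656 = 0.9025 mg/L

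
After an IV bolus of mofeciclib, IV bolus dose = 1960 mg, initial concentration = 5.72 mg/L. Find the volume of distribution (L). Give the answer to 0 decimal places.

343 L

Vd = Dose / C₀ = 1960 / 5.72 = 342.7 L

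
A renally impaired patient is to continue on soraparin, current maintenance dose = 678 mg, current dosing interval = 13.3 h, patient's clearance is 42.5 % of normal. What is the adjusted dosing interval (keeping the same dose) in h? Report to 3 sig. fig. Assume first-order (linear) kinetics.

31.3 h

To keep the same average steady-state level, dosing rate must scale with clearance.
CL ratio = 42.5 / 100 = 0.4250
New interval (same dose) = 13.3 / 0.4250 = 31.29 h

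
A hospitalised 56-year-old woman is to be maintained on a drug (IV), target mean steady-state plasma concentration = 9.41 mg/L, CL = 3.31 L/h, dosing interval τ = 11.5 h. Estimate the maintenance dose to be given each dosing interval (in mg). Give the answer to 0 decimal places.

At steady state, Dose/τ = Css × CL.
Dose = Css × CL × τ = 9.41 × 3.310 × 11.5 = 358.2 mg

358 mg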